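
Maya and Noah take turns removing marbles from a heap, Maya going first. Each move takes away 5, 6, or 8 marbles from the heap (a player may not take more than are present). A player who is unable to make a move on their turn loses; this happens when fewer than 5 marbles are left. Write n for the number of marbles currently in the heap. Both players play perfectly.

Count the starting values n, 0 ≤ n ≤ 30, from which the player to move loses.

15

Label each position W (a win for the player to move) or L (a loss). A position with no legal move is L; any other position is W exactly when some move reaches an L, and L when every move reaches a W.
n=0: no move → L
n=1: no move → L
n=2: no move → L
n=3: no move → L
n=4: no move → L
n=5: can move to 0, which is L ⇒ W
n=6: can move to 1, which is L ⇒ W
n=7: can move to 2, which is L ⇒ W
n=8: can move to 3, which is L ⇒ W
n=9: can move to 4, which is L ⇒ W
n=10: can move to 4, which is L ⇒ W
n=11: can move to 3, which is L ⇒ W
n=12: can move to 4, which is L ⇒ W
n=13: moves to 8(W), 7(W), 5(W); every one is W ⇒ L
n=14: moves to 9(W), 8(W), 6(W); every one is W ⇒ L
n=15: moves to 10(W), 9(W), 7(W); every one is W ⇒ L
n=16: moves to 11(W), 10(W), 8(W); every one is W ⇒ L
n=17: moves to 12(W), 11(W), 9(W); every one is W ⇒ L
n=18: can move to 13, which is L ⇒ W
n=19: can move to 14, which is L ⇒ W
n=20: can move to 15, which is L ⇒ W
n=21: can move to 16, which is L ⇒ W
n=22: can move to 17, which is L ⇒ W
n=23: can move to 17, which is L ⇒ W
n=24: can move to 16, which is L ⇒ W
n=25: can move to 17, which is L ⇒ W
n=26: moves to 21(W), 20(W), 18(W); every one is W ⇒ L
n=27: moves to 22(W), 21(W), 19(W); every one is W ⇒ L
n=28: moves to 23(W), 22(W), 20(W); every one is W ⇒ L
n=29: moves to 24(W), 23(W), 21(W); every one is W ⇒ L
n=30: moves to 25(W), 24(W), 22(W); every one is W ⇒ L
L entries with 0 ≤ n ≤ 30: n = 0, 1, 2, 3, 4, 13, 14, 15, 16, 17, 26, 27, 28, 29, 30; that makes 15.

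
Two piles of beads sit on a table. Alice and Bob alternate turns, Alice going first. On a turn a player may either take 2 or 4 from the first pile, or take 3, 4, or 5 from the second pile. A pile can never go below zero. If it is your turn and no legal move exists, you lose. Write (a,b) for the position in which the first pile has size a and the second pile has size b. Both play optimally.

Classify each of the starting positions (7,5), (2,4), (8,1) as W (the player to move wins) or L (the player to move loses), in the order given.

Work bottom-up. With no move the player to move loses. Otherwise the position is W if at least one move leads to an L position for the opponent, and L if every move leads to a W.
No move ever increases a pile, so every position that can arise here has a ≤ 8 and b ≤ 5; it is enough to label the cells with 0 ≤ a ≤ 8 and 0 ≤ b ≤ 5.
Every move lowers a or b (never raises either), so fill the grid row by row in increasing a, and left to right within a row: each cell's successors are then already labelled.
      b=0  b=1  b=2  b=3  b=4  b=5
a=0:    L    L    L    W    W    W
a=1:    L    L    L    W    W    W
a=2:    W    W    W    L    L    L
a=3:    W    W    W    L    L    L
a=4:    W    W    W    W    W    W
a=5:    W    W    W    W    W    W
a=6:    L    L    L    W    W    W
a=7:    L    L    L    W    W    W
a=8:    W    W    W    L    L    L
Cells with no legal move (terminal, hence L): (0,0), (0,1), (0,2), (1,0), (1,1), (1,2).
The remaining L cells, each justified by listing all of its moves:
(2,3): L (options (0,3)(W), (2,0)(W) are all W)
(2,4): L (options (0,4)(W), (2,1)(W), (2,0)(W) are all W)
(2,5): L (options (0,5)(W), (2,2)(W), (2,1)(W), (2,0)(W) are all W)
(3,3): L (options (1,3)(W), (3,0)(W) are all W)
(3,4): L (options (1,4)(W), (3,1)(W), (3,0)(W) are all W)
(3,5): L (options (1,5)(W), (3,2)(W), (3,1)(W), (3,0)(W) are all W)
(6,0): L (options (4,0)(W), (2,0)(W) are all W)
(6,1): L (options (4,1)(W), (2,1)(W) are all W)
(6,2): L (options (4,2)(W), (2,2)(W) are all W)
(7,0): L (options (5,0)(W), (3,0)(W) are all W)
(7,1): L (options (5,1)(W), (3,1)(W) are all W)
(7,2): L (options (5,2)(W), (3,2)(W) are all W)
(8,3): L (options (6,3)(W), (4,3)(W), (8,0)(W) are all W)
(8,4): L (options (6,4)(W), (4,4)(W), (8,1)(W), (8,0)(W) are all W)
(8,5): L (options (6,5)(W), (4,5)(W), (8,2)(W), (8,1)(W), (8,0)(W) are all W)
Every other cell has at least one move into one of the L cells above, so it is W.
(7,5): the move to (3,5) reaches an L cell, so W
(2,4): one of the L cells justified above, so L
(8,1): the move to (6,1) reaches an L cell, so W

(7,5): W, (2,4): L, (8,1): W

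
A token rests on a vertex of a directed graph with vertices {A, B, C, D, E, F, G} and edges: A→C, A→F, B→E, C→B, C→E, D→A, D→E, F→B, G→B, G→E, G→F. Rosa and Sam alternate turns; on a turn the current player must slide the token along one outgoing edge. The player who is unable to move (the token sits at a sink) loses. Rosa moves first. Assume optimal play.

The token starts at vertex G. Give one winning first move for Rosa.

Use the standard recursion: the mover loses at a terminal position; elsewhere, the mover wins exactly when some move hands the opponent an L position.
Every edge goes from a vertex to one that appears earlier in the order E, B, C, F, G, A, D, so processing vertices in that order labels each vertex after all of its successors.
E: no outgoing edge → L
B: reaches L-position E → W
C: reaches L-position E → W
F: only reaches B(W), which is W → L
G: reaches L-position F → W
A: reaches L-position F → W
D: reaches L-position E → W
From G, the L positions reachable in one move are: F, E. Any move reaching one of these is winning.

Move to F.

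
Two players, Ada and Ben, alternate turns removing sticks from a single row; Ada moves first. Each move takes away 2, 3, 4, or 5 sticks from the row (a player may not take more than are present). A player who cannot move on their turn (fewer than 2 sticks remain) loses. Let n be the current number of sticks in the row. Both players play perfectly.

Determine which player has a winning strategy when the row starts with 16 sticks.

Build the W/L table. Terminal = L. A non-terminal position is W if it has a move to some L; otherwise it is L.
n=0: no move → L
n=1: no move → L
n=2: W (go to 0, an L position)
n=3: W (go to 1, an L position)
n=4: W (go to 1, an L position)
n=5: W (go to 1, an L position)
n=6: W (go to 1, an L position)
n=7: L (options 5(W), 4(W), 3(W), 2(W) are all W)
n=8: L (options 6(W), 5(W), 4(W), 3(W) are all W)
n=9: W (go to 7, an L position)
n=10: W (go to 8, an L position)
n=11: W (go to 8, an L position)
n=12: W (go to 8, an L position)
n=13: W (go to 8, an L position)
n=14: L (options 12(W), 11(W), 10(W), 9(W) are all W)
n=15: L (options 13(W), 12(W), 11(W), 10(W) are all W)
n=16: W (go to 14, an L position)
From 16 Ada can remove 2, leaving 14, reaching an L position.

Ada wins.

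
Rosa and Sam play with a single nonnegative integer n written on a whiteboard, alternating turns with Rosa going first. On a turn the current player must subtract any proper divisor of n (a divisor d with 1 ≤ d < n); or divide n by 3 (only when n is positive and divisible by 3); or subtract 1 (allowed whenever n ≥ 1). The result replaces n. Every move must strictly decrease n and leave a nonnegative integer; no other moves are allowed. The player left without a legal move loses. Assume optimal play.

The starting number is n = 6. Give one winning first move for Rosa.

Move to 2.

Compute win/loss labels from the base case upward. A position with no move is L. Any other position is W if it can reach an L in one move, else L.
n=0: no move → L
n=1: →0(L), so W
n=2: →1(W) only, which is W, so L
n=3: →2(L), so W
n=4: →2(L), so W
n=5: →4(W) only, which is W, so L
n=6: →2(L), so W
From 6, the L positions reachable in one move are: 2, 5. Any move reaching one of these is winning.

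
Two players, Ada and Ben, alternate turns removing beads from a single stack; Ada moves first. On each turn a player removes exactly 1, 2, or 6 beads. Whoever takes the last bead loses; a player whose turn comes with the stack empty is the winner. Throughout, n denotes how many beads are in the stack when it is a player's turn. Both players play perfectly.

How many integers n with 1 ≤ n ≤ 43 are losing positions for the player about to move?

13

Label each position W (a win for the player to move) or L (a loss). A position with no legal move is W; any other position is W exactly when some move reaches an L, and L when every move reaches a W.
n=0: no move; the opponent has just taken the last bead and therefore loses → W
n=1: →0(W) only, which is W, so L
n=2: →1(L), so W
n=3: →1(L), so W
n=4: →3(W), 2(W) — all W, so L
n=5: →4(L), so W
n=6: →4(L), so W
n=7: →1(L), so W
n=8: →7(W), 6(W), 2(W) — all W, so L
n=9: →8(L), so W
n=10: →8(L), so W
n=11: →10(W), 9(W), 5(W) — all W, so L
n=12: →11(L), so W
n=13: →11(L), so W
n=14: →8(L), so W
n=15: →14(W), 13(W), 9(W) — all W, so L
n=16: →15(L), so W
n=17: →15(L), so W
n=18: →17(W), 16(W), 12(W) — all W, so L
n=19: →18(L), so W
n=20: →18(L), so W
n=21: →15(L), so W
n=22: →21(W), 20(W), 16(W) — all W, so L
n=23: →22(L), so W
n=24: →22(L), so W
n=25: →24(W), 23(W), 19(W) — all W, so L
n=26: →25(L), so W
n=27: →25(L), so W
n=28: →22(L), so W
n=29: →28(W), 27(W), 23(W) — all W, so L
n=30: →29(L), so W
n=31: →29(L), so W
n=32: →31(W), 30(W), 26(W) — all W, so L
n=33: →32(L), so W
n=34: →32(L), so W
n=35: →29(L), so W
n=36: →35(W), 34(W), 30(W) — all W, so L
n=37: →36(L), so W
n=38: →36(L), so W
n=39: →38(W), 37(W), 33(W) — all W, so L
n=40: →39(L), so W
n=41: →39(L), so W
n=42: →36(L), so W
n=43: →42(W), 41(W), 37(W) — all W, so L
L entries with 1 ≤ n ≤ 43 (the range starts at n=1): n = 1, 4, 8, 11, 15, 18, 22, 25, 29, 32, 36, 39, 43; that makes 13.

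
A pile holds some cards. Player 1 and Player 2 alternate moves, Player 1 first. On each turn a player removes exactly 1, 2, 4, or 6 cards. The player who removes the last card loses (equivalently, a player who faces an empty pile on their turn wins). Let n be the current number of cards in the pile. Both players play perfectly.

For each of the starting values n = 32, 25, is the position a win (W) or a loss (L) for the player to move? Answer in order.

Build the W/L table. Terminal = W. A non-terminal position is W if it has a move to some L; otherwise it is L.
n=0: no move; the opponent has just taken the last card and therefore loses → W
n=1: →0(W) only, which is W, so L
n=2: →1(L), so W
n=3: →1(L), so W
n=4: →3(W), 2(W), 0(W) — all W, so L
n=5: →4(L), so W
n=6: →4(L), so W
n=7: →1(L), so W
n=8: →4(L), so W
n=9: →8(W), 7(W), 5(W), 3(W) — all W, so L
n=10: →9(L), so W
n=11: →9(L), so W
n=12: →11(W), 10(W), 8(W), 6(W) — all W, so L
n=13: →12(L), so W
n=14: →12(L), so W
n=15: →9(L), so W
n=16: →12(L), so W
n=17: →16(W), 15(W), 13(W), 11(W) — all W, so L
n=18: →17(L), so W
n=19: →17(L), so W
n=20: →19(W), 18(W), 16(W), 14(W) — all W, so L
n=21: →20(L), so W
n=22: →20(L), so W
n=23: →17(L), so W
n=24: →20(L), so W
n=25: →24(W), 23(W), 21(W), 19(W) — all W, so L
n=26: →25(L), so W
n=27: →25(L), so W
n=28: →27(W), 26(W), 24(W), 22(W) — all W, so L
n=29: →28(L), so W
n=30: →28(L), so W
n=31: →25(L), so W
n=32: →28(L), so W

32: W, 25: L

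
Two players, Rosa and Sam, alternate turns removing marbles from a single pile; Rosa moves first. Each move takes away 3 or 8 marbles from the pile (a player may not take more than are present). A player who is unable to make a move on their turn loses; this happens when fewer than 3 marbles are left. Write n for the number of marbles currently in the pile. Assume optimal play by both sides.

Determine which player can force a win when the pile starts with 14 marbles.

Rosa wins.

Label each position W (a win for the player to move) or L (a loss). A position with no legal move is L; any other position is W exactly when some move reaches an L, and L when every move reaches a W.
n=0: no move → L
n=1: no move → L
n=2: no move → L
n=3: →0(L), so W
n=4: →1(L), so W
n=5: →2(L), so W
n=6: →3(W) only, which is W, so L
n=7: →4(W) only, which is W, so L
n=8: →0(L), so W
n=9: →6(L), so W
n=10: →7(L), so W
n=11: →8(W), 3(W) — all W, so L
n=12: →9(W), 4(W) — all W, so L
n=13: →10(W), 5(W) — all W, so L
n=14: →11(L), so W
From 14 Rosa can remove 3, leaving 11, reaching an L position.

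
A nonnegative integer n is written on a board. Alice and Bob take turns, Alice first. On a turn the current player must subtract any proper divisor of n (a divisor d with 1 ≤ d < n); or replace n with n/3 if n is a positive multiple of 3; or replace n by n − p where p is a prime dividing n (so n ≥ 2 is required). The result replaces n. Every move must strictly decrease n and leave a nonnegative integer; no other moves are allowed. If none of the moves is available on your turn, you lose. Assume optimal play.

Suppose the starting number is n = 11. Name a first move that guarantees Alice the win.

Move to 0.

Build the W/L table. Terminal = L. A non-terminal position is W if it has a move to some L; otherwise it is L.
n=0: no move → L
n=1: no move → L
n=2: W (go to 0, an L position)
n=3: W (go to 0, an L position)
n=4: L (options 2(W), 3(W) are all W)
n=5: W (go to 0, an L position)
n=6: W (go to 4, an L position)
n=7: W (go to 0, an L position)
n=8: W (go to 4, an L position)
n=9: L (options 3(W), 6(W), 8(W) are all W)
n=10: W (go to 9, an L position)
n=11: W (go to 0, an L position)
From 11, the L positions reachable in one move are: 0.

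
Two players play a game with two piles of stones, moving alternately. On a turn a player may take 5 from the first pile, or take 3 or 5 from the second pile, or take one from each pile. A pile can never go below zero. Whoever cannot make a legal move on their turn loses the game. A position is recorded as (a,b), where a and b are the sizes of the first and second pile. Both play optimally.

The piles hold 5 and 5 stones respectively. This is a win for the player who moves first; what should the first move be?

Move to (4,4).

Positions with no move are L. A position that does have a move is losing for the player to move precisely when every available move leads to a winning position for the opponent. Fill in the labels:
No move ever increases a pile, so every position that can arise here has a ≤ 5 and b ≤ 5; it is enough to label the cells with 0 ≤ a ≤ 5 and 0 ≤ b ≤ 5.
Every move lowers a or b (never raises either), so fill the grid row by row in increasing a, and left to right within a row: each cell's successors are then already labelled.
      b=0  b=1  b=2  b=3  b=4  b=5
a=0:    L    L    L    W    W    W
a=1:    L    W    W    W    L    W
a=2:    L    W    L    W    L    W
a=3:    L    W    L    W    L    W
a=4:    L    W    L    W    L    W
a=5:    W    W    W    W    L    W
Cells with no legal move (terminal, hence L): (0,0), (0,1), (0,2), (1,0), (2,0), (3,0), (4,0).
The remaining L cells, each justified by listing all of its moves:
(1,4): only reaches (1,1)(W), (0,3)(W), all W → L
(2,2): only reaches (1,1)(W), which is W → L
(2,4): only reaches (2,1)(W), (1,3)(W), all W → L
(3,2): only reaches (2,1)(W), which is W → L
(3,4): only reaches (3,1)(W), (2,3)(W), all W → L
(4,2): only reaches (3,1)(W), which is W → L
(4,4): only reaches (4,1)(W), (3,3)(W), all W → L
(5,4): only reaches (0,4)(W), (5,1)(W), (4,3)(W), all W → L
Every other cell has at least one move into one of the L cells above, so it is W.
From (5,5), the L positions reachable in one move are: (4,4).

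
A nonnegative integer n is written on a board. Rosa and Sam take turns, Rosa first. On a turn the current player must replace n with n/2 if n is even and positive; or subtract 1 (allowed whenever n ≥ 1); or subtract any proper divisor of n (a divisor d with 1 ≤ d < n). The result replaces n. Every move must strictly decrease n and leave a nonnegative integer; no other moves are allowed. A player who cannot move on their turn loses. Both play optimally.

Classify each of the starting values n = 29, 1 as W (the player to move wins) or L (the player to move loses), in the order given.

29: L, 1: W

Use the standard recursion: the mover loses at a terminal position; elsewhere, the mover wins exactly when some move hands the opponent an L position.
n=0: no move → L
n=1: →0(L), so W
n=2: →1(W) only, which is W, so L
n=3: →2(L), so W
n=4: →2(L), so W
n=5: →4(W) only, which is W, so L
n=6: →5(L), so W
n=7: →6(W) only, which is W, so L
n=8: →7(L), so W
n=9: →6(W), 8(W) — all W, so L
n=10: →5(L), so W
n=11: →10(W) only, which is W, so L
n=12: →9(L), so W
n=13: →12(W) only, which is W, so L
n=14: →7(L), so W
n=15: →10(W), 12(W), 14(W) — all W, so L
n=16: →15(L), so W
n=17: →16(W) only, which is W, so L
n=18: →9(L), so W
n=19: →18(W) only, which is W, so L
n=20: →15(L), so W
n=21: →14(W), 18(W), 20(W) — all W, so L
n=22: →11(L), so W
n=23: →22(W) only, which is W, so L
n=24: →21(L), so W
n=25: →20(W), 24(W) — all W, so L
n=26: →13(L), so W
n=27: →18(W), 24(W), 26(W) — all W, so L
n=28: →21(L), so W
n=29: →28(W) only, which is W, so L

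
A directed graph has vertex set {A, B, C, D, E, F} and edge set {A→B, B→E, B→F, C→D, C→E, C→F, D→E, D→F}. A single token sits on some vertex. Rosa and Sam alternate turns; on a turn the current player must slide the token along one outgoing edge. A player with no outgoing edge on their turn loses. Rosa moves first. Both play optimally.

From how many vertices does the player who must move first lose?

3

Classify positions by backward induction: terminal positions (no move available) are L. From any other position, the mover wins iff some move reaches an L.
Every edge goes from a vertex to one that appears earlier in the order E, F, D, C, B, A, so processing vertices in that order labels each vertex after all of its successors.
E: no outgoing edge → L
F: no outgoing edge → L
D: can move to F, which is L ⇒ W
C: can move to F, which is L ⇒ W
B: can move to F, which is L ⇒ W
A: the only move is to B(W), a W ⇒ L
The L vertices are A, E, F; that is 3 in all.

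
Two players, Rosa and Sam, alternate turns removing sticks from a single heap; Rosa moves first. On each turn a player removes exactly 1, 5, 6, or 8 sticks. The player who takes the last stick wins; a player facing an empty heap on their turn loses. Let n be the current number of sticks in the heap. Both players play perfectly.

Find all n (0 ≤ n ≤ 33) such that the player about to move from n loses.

Work bottom-up. With no move the player to move loses. Otherwise the position is W if at least one move leads to an L position for the opponent, and L if every move leads to a W.
n=0: no move → L
n=1: can move to 0, which is L ⇒ W
n=2: the only move is to 1(W), a W ⇒ L
n=3: can move to 2, which is L ⇒ W
n=4: the only move is to 3(W), a W ⇒ L
n=5: can move to 4, which is L ⇒ W
n=6: can move to 0, which is L ⇒ W
n=7: can move to 2, which is L ⇒ W
n=8: can move to 2, which is L ⇒ W
n=9: can move to 4, which is L ⇒ W
n=10: can move to 4, which is L ⇒ W
n=11: moves to 10(W), 6(W), 5(W), 3(W); every one is W ⇒ L
n=12: can move to 11, which is L ⇒ W
n=13: moves to 12(W), 8(W), 7(W), 5(W); every one is W ⇒ L
n=14: can move to 13, which is L ⇒ W
n=15: moves to 14(W), 10(W), 9(W), 7(W); every one is W ⇒ L
n=16: can move to 15, which is L ⇒ W
n=17: can move to 11, which is L ⇒ W
n=18: can move to 13, which is L ⇒ W
n=19: can move to 13, which is L ⇒ W
n=20: can move to 15, which is L ⇒ W
n=21: can move to 15, which is L ⇒ W
n=22: moves to 21(W), 17(W), 16(W), 14(W); every one is W ⇒ L
n=23: can move to 22, which is L ⇒ W
n=24: moves to 23(W), 19(W), 18(W), 16(W); every one is W ⇒ L
n=25: can move to 24, which is L ⇒ W
n=26: moves to 25(W), 21(W), 20(W), 18(W); every one is W ⇒ L
n=27: can move to 26, which is L ⇒ W
n=28: can move to 22, which is L ⇒ W
n=29: can move to 24, which is L ⇒ W
n=30: can move to 24, which is L ⇒ W
n=31: can move to 26, which is L ⇒ W
n=32: can move to 26, which is L ⇒ W
n=33: moves to 32(W), 28(W), 27(W), 25(W); every one is W ⇒ L
The losing starting values of n are exactly the entries labelled L in this table (10 of them).

0, 2, 4, 11, 13, 15, 22, 24, 26, 33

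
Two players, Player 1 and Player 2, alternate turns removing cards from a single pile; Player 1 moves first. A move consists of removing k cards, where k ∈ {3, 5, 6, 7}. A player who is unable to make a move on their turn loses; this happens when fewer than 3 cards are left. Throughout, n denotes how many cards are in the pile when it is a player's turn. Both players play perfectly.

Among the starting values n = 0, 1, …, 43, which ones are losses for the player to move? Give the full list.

Positions with no move are L. A position that does have a move is losing for the player to move precisely when every available move leads to a winning position for the opponent. Fill in the labels:
n=0: no move → L
n=1: no move → L
n=2: no move → L
n=3: reaches L-position 0 → W
n=4: reaches L-position 1 → W
n=5: reaches L-position 2 → W
n=6: reaches L-position 1 → W
n=7: reaches L-position 2 → W
n=8: reaches L-position 2 → W
n=9: reaches L-position 2 → W
n=10: only reaches 7(W), 5(W), 4(W), 3(W), all W → L
n=11: only reaches 8(W), 6(W), 5(W), 4(W), all W → L
n=12: only reaches 9(W), 7(W), 6(W), 5(W), all W → L
n=13: reaches L-position 10 → W
n=14: reaches L-position 11 → W
n=15: reaches L-position 12 → W
n=16: reaches L-position 11 → W
n=17: reaches L-position 12 → W
n=18: reaches L-position 12 → W
n=19: reaches L-position 12 → W
n=20: only reaches 17(W), 15(W), 14(W), 13(W), all W → L
n=21: only reaches 18(W), 16(W), 15(W), 14(W), all W → L
n=22: only reaches 19(W), 17(W), 16(W), 15(W), all W → L
n=23: reaches L-position 20 → W
n=24: reaches L-position 21 → W
n=25: reaches L-position 22 → W
n=26: reaches L-position 21 → W
n=27: reaches L-position 22 → W
n=28: reaches L-position 22 → W
n=29: reaches L-position 22 → W
n=30: only reaches 27(W), 25(W), 24(W), 23(W), all W → L
n=31: only reaches 28(W), 26(W), 25(W), 24(W), all W → L
n=32: only reaches 29(W), 27(W), 26(W), 25(W), all W → L
n=33: reaches L-position 30 → W
n=34: reaches L-position 31 → W
n=35: reaches L-position 32 → W
n=36: reaches L-position 31 → W
n=37: reaches L-position 32 → W
n=38: reaches L-position 32 → W
n=39: reaches L-position 32 → W
n=40: only reaches 37(W), 35(W), 34(W), 33(W), all W → L
n=41: only reaches 38(W), 36(W), 35(W), 34(W), all W → L
n=42: only reaches 39(W), 37(W), 36(W), 35(W), all W → L
n=43: reaches L-position 40 → W
The losing starting values of n are exactly the entries labelled L in this table (15 of them).

0, 1, 2, 10, 11, 12, 20, 21, 22, 30, 31, 32, 40, 41, 42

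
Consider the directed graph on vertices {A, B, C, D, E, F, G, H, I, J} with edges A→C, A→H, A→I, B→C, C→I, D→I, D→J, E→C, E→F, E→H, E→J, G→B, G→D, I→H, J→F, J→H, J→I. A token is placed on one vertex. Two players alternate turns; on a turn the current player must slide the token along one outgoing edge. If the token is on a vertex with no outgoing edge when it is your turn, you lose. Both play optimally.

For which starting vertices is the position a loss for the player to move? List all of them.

Work bottom-up. With no move the player to move loses. Otherwise the position is W if at least one move leads to an L position for the opponent, and L if every move leads to a W.
Every edge goes from a vertex to one that appears earlier in the order F, H, I, J, D, C, B, A, E, G, so processing vertices in that order labels each vertex after all of its successors.
F: no outgoing edge → L
H: no outgoing edge → L
I: W (go to H, an L position)
J: W (go to H, an L position)
D: L (options J(W), I(W) are all W)
C: L (sole option I(W) is W)
B: W (go to C, an L position)
A: W (go to C, an L position)
E: W (go to C, an L position)
G: W (go to D, an L position)
The losing starting vertices are exactly the entries labelled L in this table (4 of them).

C, D, F, H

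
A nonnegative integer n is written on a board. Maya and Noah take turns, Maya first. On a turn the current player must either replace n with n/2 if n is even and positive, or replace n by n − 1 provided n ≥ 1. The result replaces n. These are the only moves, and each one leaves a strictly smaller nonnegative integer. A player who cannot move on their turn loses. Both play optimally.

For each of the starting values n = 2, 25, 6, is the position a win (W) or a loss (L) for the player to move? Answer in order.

Use the standard recursion: the mover loses at a terminal position; elsewhere, the mover wins exactly when some move hands the opponent an L position.
n=0: no move → L
n=1: reaches L-position 0 → W
n=2: only reaches 1(W), which is W → L
n=3: reaches L-position 2 → W
n=4: reaches L-position 2 → W
n=5: only reaches 4(W), which is W → L
n=6: reaches L-position 5 → W
n=7: only reaches 6(W), which is W → L
n=8: reaches L-position 7 → W
n=9: only reaches 8(W), which is W → L
n=10: reaches L-position 5 → W
n=11: only reaches 10(W), which is W → L
n=12: reaches L-position 11 → W
n=13: only reaches 12(W), which is W → L
n=14: reaches L-position 7 → W
n=15: only reaches 14(W), which is W → L
n=16: reaches L-position 15 → W
n=17: only reaches 16(W), which is W → L
n=18: reaches L-position 9 → W
n=19: only reaches 18(W), which is W → L
n=20: reaches L-position 19 → W
n=21: only reaches 20(W), which is W → L
n=22: reaches L-position 11 → W
n=23: only reaches 22(W), which is W → L
n=24: reaches L-position 23 → W
n=25: only reaches 24(W), which is W → L

2: L, 25: L, 6: W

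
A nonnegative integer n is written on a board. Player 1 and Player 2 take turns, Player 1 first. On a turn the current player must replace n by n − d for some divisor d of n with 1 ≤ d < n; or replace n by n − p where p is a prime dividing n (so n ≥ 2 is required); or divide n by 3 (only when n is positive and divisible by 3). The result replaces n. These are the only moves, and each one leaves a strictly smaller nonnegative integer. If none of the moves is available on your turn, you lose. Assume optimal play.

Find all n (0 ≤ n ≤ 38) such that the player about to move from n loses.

Compute win/loss labels from the base case upward. A position with no move is L. Any other position is W if it can reach an L in one move, else L.
n=0: no move → L
n=1: no move → L
n=2: can move to 0, which is L ⇒ W
n=3: can move to 0, which is L ⇒ W
n=4: moves to 2(W), 3(W); every one is W ⇒ L
n=5: can move to 0, which is L ⇒ W
n=6: can move to 4, which is L ⇒ W
n=7: can move to 0, which is L ⇒ W
n=8: can move to 4, which is L ⇒ W
n=9: moves to 3(W), 6(W), 8(W); every one is W ⇒ L
n=10: can move to 9, which is L ⇒ W
n=11: can move to 0, which is L ⇒ W
n=12: can move to 4, which is L ⇒ W
n=13: can move to 0, which is L ⇒ W
n=14: moves to 7(W), 12(W), 13(W); every one is W ⇒ L
n=15: can move to 14, which is L ⇒ W
n=16: can move to 14, which is L ⇒ W
n=17: can move to 0, which is L ⇒ W
n=18: can move to 9, which is L ⇒ W
n=19: can move to 0, which is L ⇒ W
n=20: moves to 10(W), 15(W), 16(W), 18(W), 19(W); every one is W ⇒ L
n=21: can move to 14, which is L ⇒ W
n=22: can move to 20, which is L ⇒ W
n=23: can move to 0, which is L ⇒ W
n=24: can move to 20, which is L ⇒ W
n=25: can move to 20, which is L ⇒ W
n=26: moves to 13(W), 24(W), 25(W); every one is W ⇒ L
n=27: can move to 9, which is L ⇒ W
n=28: can move to 14, which is L ⇒ W
n=29: can move to 0, which is L ⇒ W
n=30: can move to 20, which is L ⇒ W
n=31: can move to 0, which is L ⇒ W
n=32: moves to 16(W), 24(W), 28(W), 30(W), 31(W); every one is W ⇒ L
n=33: can move to 32, which is L ⇒ W
n=34: can move to 32, which is L ⇒ W
n=35: moves to 28(W), 30(W), 34(W); every one is W ⇒ L
n=36: can move to 32, which is L ⇒ W
n=37: can move to 0, which is L ⇒ W
n=38: moves to 19(W), 36(W), 37(W); every one is W ⇒ L
Reading off the rows marked L gives the requested list; there are 10 such values of n.

0, 1, 4, 9, 14, 20, 26, 32, 35, 38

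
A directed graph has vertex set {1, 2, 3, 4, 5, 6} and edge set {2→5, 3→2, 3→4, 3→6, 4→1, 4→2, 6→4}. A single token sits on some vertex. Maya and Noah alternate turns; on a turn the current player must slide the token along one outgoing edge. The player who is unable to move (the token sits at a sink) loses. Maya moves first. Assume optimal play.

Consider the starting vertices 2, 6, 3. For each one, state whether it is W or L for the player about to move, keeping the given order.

2: W, 6: L, 3: W

Use the standard recursion: the mover loses at a terminal position; elsewhere, the mover wins exactly when some move hands the opponent an L position.
Every edge goes from a vertex to one that appears earlier in the order 1, 5, 2, 4, 6, 3, so processing vertices in that order labels each vertex after all of its successors.
1: no outgoing edge → L
5: no outgoing edge → L
2: reaches L-position 5 → W
4: reaches L-position 1 → W
6: only reaches 4(W), which is W → L
3: reaches L-position 6 → W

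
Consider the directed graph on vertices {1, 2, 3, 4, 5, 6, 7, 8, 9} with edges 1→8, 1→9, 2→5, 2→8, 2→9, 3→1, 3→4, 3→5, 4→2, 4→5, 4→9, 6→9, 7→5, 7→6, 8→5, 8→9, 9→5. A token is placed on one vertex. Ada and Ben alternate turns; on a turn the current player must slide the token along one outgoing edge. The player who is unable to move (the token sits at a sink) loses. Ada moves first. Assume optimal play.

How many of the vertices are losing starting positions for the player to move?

Positions with no move are L. A position that does have a move is losing for the player to move precisely when every available move leads to a winning position for the opponent. Fill in the labels:
Every edge goes from a vertex to one that appears earlier in the order 5, 9, 8, 2, 4, 1, 6, 3, 7, so processing vertices in that order labels each vertex after all of its successors.
5: no outgoing edge → L
9: can move to 5, which is L ⇒ W
8: can move to 5, which is L ⇒ W
2: can move to 5, which is L ⇒ W
4: can move to 5, which is L ⇒ W
1: moves to 8(W), 9(W); every one is W ⇒ L
6: the only move is to 9(W), a W ⇒ L
3: can move to 1, which is L ⇒ W
7: can move to 6, which is L ⇒ W
The L vertices are 1, 5, 6; that is 3 in all.

3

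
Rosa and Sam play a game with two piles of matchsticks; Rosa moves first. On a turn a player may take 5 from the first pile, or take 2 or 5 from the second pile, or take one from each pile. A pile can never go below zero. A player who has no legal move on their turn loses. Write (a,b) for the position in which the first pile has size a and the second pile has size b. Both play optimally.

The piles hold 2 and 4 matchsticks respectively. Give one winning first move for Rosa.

Move to (1,3).

Label each position W (a win for the player to move) or L (a loss). A position with no legal move is L; any other position is W exactly when some move reaches an L, and L when every move reaches a W.
No move ever increases a pile, so every position that can arise here has a ≤ 2 and b ≤ 4; it is enough to label the cells with 0 ≤ a ≤ 2 and 0 ≤ b ≤ 4.
Every move lowers a or b (never raises either), so fill the grid row by row in increasing a, and left to right within a row: each cell's successors are then already labelled.
      b=0  b=1  b=2  b=3  b=4
a=0:    L    L    W    W    L
a=1:    L    W    W    L    L
a=2:    L    W    W    L    W
Cells with no legal move (terminal, hence L): (0,0), (0,1), (1,0), (2,0).
The remaining L cells, each justified by listing all of its moves:
(0,4): L (sole option (0,2)(W) is W)
(1,3): L (options (1,1)(W), (0,2)(W) are all W)
(1,4): L (options (1,2)(W), (0,3)(W) are all W)
(2,3): L (options (2,1)(W), (1,2)(W) are all W)
Every other cell has at least one move into one of the L cells above, so it is W.
From (2,4), the L positions reachable in one move are: (1,3).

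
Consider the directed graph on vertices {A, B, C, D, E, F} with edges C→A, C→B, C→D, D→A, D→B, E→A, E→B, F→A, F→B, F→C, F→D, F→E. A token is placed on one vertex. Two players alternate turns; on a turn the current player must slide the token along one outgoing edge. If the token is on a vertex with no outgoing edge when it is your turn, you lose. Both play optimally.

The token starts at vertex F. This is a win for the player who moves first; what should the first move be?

Move to A.

Work bottom-up. With no move the player to move loses. Otherwise the position is W if at least one move leads to an L position for the opponent, and L if every move leads to a W.
Every edge goes from a vertex to one that appears earlier in the order B, A, D, C, E, F, so processing vertices in that order labels each vertex after all of its successors.
B: no outgoing edge → L
A: no outgoing edge → L
D: →A(L), so W
C: →A(L), so W
E: →A(L), so W
F: →A(L), so W
From F, the L positions reachable in one move are: A, B. Any move reaching one of these is winning.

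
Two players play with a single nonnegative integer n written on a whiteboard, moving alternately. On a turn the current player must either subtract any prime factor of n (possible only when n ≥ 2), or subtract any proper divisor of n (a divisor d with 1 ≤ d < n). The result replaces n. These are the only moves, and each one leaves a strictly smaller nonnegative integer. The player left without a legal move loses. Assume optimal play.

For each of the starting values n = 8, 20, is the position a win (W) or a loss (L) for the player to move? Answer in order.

8: W, 20: L

Compute win/loss labels from the base case upward. A position with no move is L. Any other position is W if it can reach an L in one move, else L.
n=0: no move → L
n=1: no move → L
n=2: can move to 0, which is L ⇒ W
n=3: can move to 0, which is L ⇒ W
n=4: moves to 2(W), 3(W); every one is W ⇒ L
n=5: can move to 0, which is L ⇒ W
n=6: can move to 4, which is L ⇒ W
n=7: can move to 0, which is L ⇒ W
n=8: can move to 4, which is L ⇒ W
n=9: moves to 6(W), 8(W); every one is W ⇒ L
n=10: can move to 9, which is L ⇒ W
n=11: can move to 0, which is L ⇒ W
n=12: can move to 9, which is L ⇒ W
n=13: can move to 0, which is L ⇒ W
n=14: moves to 7(W), 12(W), 13(W); every one is W ⇒ L
n=15: can move to 14, which is L ⇒ W
n=16: can move to 14, which is L ⇒ W
n=17: can move to 0, which is L ⇒ W
n=18: can move to 9, which is L ⇒ W
n=19: can move to 0, which is L ⇒ W
n=20: moves to 10(W), 15(W), 16(W), 18(W), 19(W); every one is W ⇒ L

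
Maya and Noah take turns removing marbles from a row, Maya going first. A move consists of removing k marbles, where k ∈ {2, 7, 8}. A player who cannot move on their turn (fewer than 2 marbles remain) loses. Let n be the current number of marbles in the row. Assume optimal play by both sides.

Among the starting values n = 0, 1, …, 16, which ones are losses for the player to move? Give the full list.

0, 1, 4, 5, 10, 14, 15

Positions with no move are L. A position that does have a move is losing for the player to move precisely when every available move leads to a winning position for the opponent. Fill in the labels:
n=0: no move → L
n=1: no move → L
n=2: W (go to 0, an L position)
n=3: W (go to 1, an L position)
n=4: L (sole option 2(W) is W)
n=5: L (sole option 3(W) is W)
n=6: W (go to 4, an L position)
n=7: W (go to 5, an L position)
n=8: W (go to 1, an L position)
n=9: W (go to 1, an L position)
n=10: L (options 8(W), 3(W), 2(W) are all W)
n=11: W (go to 4, an L position)
n=12: W (go to 10, an L position)
n=13: W (go to 5, an L position)
n=14: L (options 12(W), 7(W), 6(W) are all W)
n=15: L (options 13(W), 8(W), 7(W) are all W)
n=16: W (go to 14, an L position)
Reading off the rows marked L gives the requested list; there are 7 such values of n.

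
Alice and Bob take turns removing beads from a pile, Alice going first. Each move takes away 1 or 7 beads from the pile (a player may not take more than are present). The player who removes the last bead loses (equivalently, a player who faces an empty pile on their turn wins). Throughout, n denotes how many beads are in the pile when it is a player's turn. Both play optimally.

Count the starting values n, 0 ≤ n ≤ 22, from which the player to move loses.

11

Classify positions by backward induction: terminal positions (no move available) are W. From any other position, the mover wins iff some move reaches an L.
n=0: no move; the opponent has just taken the last bead and therefore loses → W
n=1: the only move is to 0(W), a W ⇒ L
n=2: can move to 1, which is L ⇒ W
n=3: the only move is to 2(W), a W ⇒ L
n=4: can move to 3, which is L ⇒ W
n=5: the only move is to 4(W), a W ⇒ L
n=6: can move to 5, which is L ⇒ W
n=7: moves to 6(W), 0(W); every one is W ⇒ L
n=8: can move to 7, which is L ⇒ W
n=9: moves to 8(W), 2(W); every one is W ⇒ L
n=10: can move to 9, which is L ⇒ W
n=11: moves to 10(W), 4(W); every one is W ⇒ L
n=12: can move to 11, which is L ⇒ W
n=13: moves to 12(W), 6(W); every one is W ⇒ L
n=14: can move to 13, which is L ⇒ W
n=15: moves to 14(W), 8(W); every one is W ⇒ L
n=16: can move to 15, which is L ⇒ W
n=17: moves to 16(W), 10(W); every one is W ⇒ L
n=18: can move to 17, which is L ⇒ W
n=19: moves to 18(W), 12(W); every one is W ⇒ L
n=20: can move to 19, which is L ⇒ W
n=21: moves to 20(W), 14(W); every one is W ⇒ L
n=22: can move to 21, which is L ⇒ W
L entries with 0 ≤ n ≤ 22: n = 1, 3, 5, 7, 9, 11, 13, 15, 17, 19, 21; that makes 11.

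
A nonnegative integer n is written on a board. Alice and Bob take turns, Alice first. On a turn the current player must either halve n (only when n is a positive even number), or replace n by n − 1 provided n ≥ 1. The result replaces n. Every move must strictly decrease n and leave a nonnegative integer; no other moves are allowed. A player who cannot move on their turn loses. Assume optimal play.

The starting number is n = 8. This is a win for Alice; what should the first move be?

Move to 7.

Use the standard recursion: the mover loses at a terminal position; elsewhere, the mover wins exactly when some move hands the opponent an L position.
n=0: no move → L
n=1: can move to 0, which is L ⇒ W
n=2: the only move is to 1(W), a W ⇒ L
n=3: can move to 2, which is L ⇒ W
n=4: can move to 2, which is L ⇒ W
n=5: the only move is to 4(W), a W ⇒ L
n=6: can move to 5, which is L ⇒ W
n=7: the only move is to 6(W), a W ⇒ L
n=8: can move to 7, which is L ⇒ W
From 8, the L positions reachable in one move are: 7.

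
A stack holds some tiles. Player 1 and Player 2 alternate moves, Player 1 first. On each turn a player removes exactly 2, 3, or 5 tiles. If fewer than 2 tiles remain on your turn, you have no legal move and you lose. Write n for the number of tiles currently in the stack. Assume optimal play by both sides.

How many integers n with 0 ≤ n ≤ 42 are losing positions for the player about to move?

Positions with no move are L. A position that does have a move is losing for the player to move precisely when every available move leads to a winning position for the opponent. Fill in the labels:
n=0: no move → L
n=1: no move → L
n=2: →0(L), so W
n=3: →1(L), so W
n=4: →1(L), so W
n=5: →0(L), so W
n=6: →1(L), so W
n=7: →5(W), 4(W), 2(W) — all W, so L
n=8: →6(W), 5(W), 3(W) — all W, so L
n=9: →7(L), so W
n=10: →8(L), so W
n=11: →8(L), so W
n=12: →7(L), so W
n=13: →8(L), so W
n=14: →12(W), 11(W), 9(W) — all W, so L
n=15: →13(W), 12(W), 10(W) — all W, so L
n=16: →14(L), so W
n=17: →15(L), so W
n=18: →15(L), so W
n=19: →14(L), so W
n=20: →15(L), so W
n=21: →19(W), 18(W), 16(W) — all W, so L
n=22: →20(W), 19(W), 17(W) — all W, so L
n=23: →21(L), so W
n=24: →22(L), so W
n=25: →22(L), so W
n=26: →21(L), so W
n=27: →22(L), so W
n=28: →26(W), 25(W), 23(W) — all W, so L
n=29: →27(W), 26(W), 24(W) — all W, so L
n=30: →28(L), so W
n=31: →29(L), so W
n=32: →29(L), so W
n=33: →28(L), so W
n=34: →29(L), so W
n=35: →33(W), 32(W), 30(W) — all W, so L
n=36: →34(W), 33(W), 31(W) — all W, so L
n=37: →35(L), so W
n=38: →36(L), so W
n=39: →36(L), so W
n=40: →35(L), so W
n=41: →36(L), so W
n=42: →40(W), 39(W), 37(W) — all W, so L
L entries with 0 ≤ n ≤ 42: n = 0, 1, 7, 8, 14, 15, 21, 22, 28, 29, 35, 36, 42; that makes 13.

13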